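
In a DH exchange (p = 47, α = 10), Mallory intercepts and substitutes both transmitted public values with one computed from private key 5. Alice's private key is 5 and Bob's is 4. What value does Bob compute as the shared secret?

18

Bob receives Mallory's public value M = 10^5 mod 47 instead of the honest one.
10^1 ≡ 10 (mod 47)
10^2 = (10^1)^2 ≡ 10^2 = 100 ≡ 6 (mod 47)
10^4 = (10^2)^2 ≡ 6^2 = 36 ≡ 36 (mod 47)
10^5 = 10^4 · 10^1 ≡ 36 · 10 ≡ 31 (mod 47).
So M = 31. Bob computes K = M^4 mod 47.
31^1 ≡ 31 (mod 47)
31^2 = (31^1)^2 ≡ 31^2 = 961 ≡ 21 (mod 47)
31^4 = (31^2)^2 ≡ 21^2 = 441 ≡ 18 (mod 47)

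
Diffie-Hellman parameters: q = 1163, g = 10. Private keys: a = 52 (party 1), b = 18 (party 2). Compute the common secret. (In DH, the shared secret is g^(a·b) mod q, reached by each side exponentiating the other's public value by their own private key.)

82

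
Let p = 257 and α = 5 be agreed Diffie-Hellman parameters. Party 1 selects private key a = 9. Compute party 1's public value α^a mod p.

Public value = 5^9 mod 257.
5^1 ≡ 5 (mod 257)
5^2 = (5^1)^2 ≡ 5^2 = 25 ≡ 25 (mod 257)
5^4 = (5^2)^2 ≡ 25^2 = 625 ≡ 111 (mod 257)
5^8 = (5^4)^2 ≡ 111^2 = 12321 ≡ 242 (mod 257)
5^9 = 5^8 · 5^1 ≡ 242 · 5 ≡ 182 (mod 257).

182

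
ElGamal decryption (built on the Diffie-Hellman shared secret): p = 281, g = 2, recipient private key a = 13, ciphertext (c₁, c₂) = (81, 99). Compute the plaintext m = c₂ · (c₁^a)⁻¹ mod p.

Shared mask s = c₁^a mod p = 81^13 mod 281.
81^1 ≡ 81 (mod 281)
81^2 = (81^1)^2 ≡ 81^2 = 6561 ≡ 98 (mod 281)
81^4 = (81^2)^2 ≡ 98^2 = 9604 ≡ 50 (mod 281)
81^8 = (81^4)^2 ≡ 50^2 = 2500 ≡ 252 (mod 281)
81^13 = 81^8 · 81^4 · 81^1 ≡ 252 · 50 · 81 ≡ 8 (mod 281).
So s = 8; s⁻¹ ≡ 246 (mod 281).
m = c₂ · s⁻¹ mod 281 = 99 · 246 mod 281 = 188.

188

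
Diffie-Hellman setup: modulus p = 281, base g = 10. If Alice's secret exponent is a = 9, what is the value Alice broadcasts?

242

Public value = 10^9 (mod 281).
10^1 ≡ 10 (mod 281)
10^2 = (10^1)^2 ≡ 10^2 = 100 ≡ 100 (mod 281)
10^4 = (10^2)^2 ≡ 100^2 = 10000 ≡ 165 (mod 281)
10^8 = (10^4)^2 ≡ 165^2 = 27225 ≡ 249 (mod 281)
10^9 = 10^8 · 10^1 ≡ 249 · 10 ≡ 242 (mod 281).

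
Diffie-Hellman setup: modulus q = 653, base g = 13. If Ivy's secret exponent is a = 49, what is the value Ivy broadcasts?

232

Public value = 13^49 (mod 653).
13^1 ≡ 13 (mod 653)
13^2 = (13^1)^2 ≡ 13^2 = 169 ≡ 169 (mod 653)
13^4 = (13^2)^2 ≡ 169^2 = 28561 ≡ 482 (mod 653)
13^8 = (13^4)^2 ≡ 482^2 = 232324 ≡ 509 (mod 653)
13^16 = (13^8)^2 ≡ 509^2 = 259081 ≡ 493 (mod 653)
13^32 = (13^16)^2 ≡ 493^2 = 243049 ≡ 133 (mod 653)
13^49 = 13^32 · 13^16 · 13^1 ≡ 133 · 493 · 13 ≡ 232 (mod 653).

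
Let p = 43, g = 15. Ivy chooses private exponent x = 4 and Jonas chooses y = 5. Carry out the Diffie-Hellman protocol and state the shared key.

23

Ivy sends A = g^x mod p = 15^4 mod 43.
15^1 ≡ 15 (mod 43)
15^2 = (15^1)^2 ≡ 15^2 = 225 ≡ 10 (mod 43)
15^4 = (15^2)^2 ≡ 10^2 = 100 ≡ 14 (mod 43)
So A = 14. Jonas then computes K = A^y mod p = 14^5 mod 43.
14^1 ≡ 14 (mod 43)
14^2 = (14^1)^2 ≡ 14^2 = 196 ≡ 24 (mod 43)
14^4 = (14^2)^2 ≡ 24^2 = 576 ≡ 17 (mod 43)
14^5 = 14^4 · 14^1 ≡ 17 · 14 ≡ 23 (mod 43).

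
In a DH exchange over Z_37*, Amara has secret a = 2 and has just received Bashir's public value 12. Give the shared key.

33

Shared key K = 12^2 mod 37.
12^1 ≡ 12 (mod 37)
12^2 = (12^1)^2 ≡ 12^2 = 144 ≡ 33 (mod 37)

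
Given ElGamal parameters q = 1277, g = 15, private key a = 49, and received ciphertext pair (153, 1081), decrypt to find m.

445

Shared mask s = c₁^a mod q = 153^49 mod 1277.
153^1 ≡ 153 (mod 1277)
153^2 = (153^1)^2 ≡ 153^2 = 23409 ≡ 423 (mod 1277)
153^4 = (153^2)^2 ≡ 423^2 = 178929 ≡ 149 (mod 1277)
153^8 = (153^4)^2 ≡ 149^2 = 22201 ≡ 492 (mod 1277)
153^16 = (153^8)^2 ≡ 492^2 = 242064 ≡ 711 (mod 1277)
153^32 = (153^16)^2 ≡ 711^2 = 505521 ≡ 1106 (mod 1277)
153^49 = 153^32 · 153^16 · 153^1 ≡ 1106 · 711 · 153 ≡ 166 (mod 1277).
So s = 166; s⁻¹ ≡ 1177 (mod 1277).
m = c₂ · s⁻¹ mod 1277 = 1081 · 1177 mod 1277 = 445.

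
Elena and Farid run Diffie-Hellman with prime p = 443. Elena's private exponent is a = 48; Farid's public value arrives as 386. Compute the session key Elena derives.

Shared key K = 386^48 mod 443.
386^1 ≡ 386 (mod 443)
386^2 = (386^1)^2 ≡ 386^2 = 148996 ≡ 148 (mod 443)
386^4 = (386^2)^2 ≡ 148^2 = 21904 ≡ 197 (mod 443)
386^8 = (386^4)^2 ≡ 197^2 = 38809 ≡ 268 (mod 443)
386^16 = (386^8)^2 ≡ 268^2 = 71824 ≡ 58 (mod 443)
386^32 = (386^16)^2 ≡ 58^2 = 3364 ≡ 263 (mod 443)
386^48 = 386^32 · 386^16 ≡ 263 · 58 ≡ 192 (mod 443).

192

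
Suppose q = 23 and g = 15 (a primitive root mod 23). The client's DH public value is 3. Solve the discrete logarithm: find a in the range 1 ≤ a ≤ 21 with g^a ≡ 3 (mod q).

Try successive powers of 15 modulo 23:
15^1 ≡ 15
15^2 ≡ 18
15^3 ≡ 17
15^4 ≡ 2
15^5 ≡ 7
15^6 ≡ 13
15^7 ≡ 11
15^8 ≡ 4
15^9 ≡ 14
15^10 ≡ 3
Found: a = 10.

10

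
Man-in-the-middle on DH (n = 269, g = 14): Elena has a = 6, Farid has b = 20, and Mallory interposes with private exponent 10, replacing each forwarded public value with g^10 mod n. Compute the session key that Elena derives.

21

Elena receives Mallory's public value M = 14^10 mod 269 instead of the honest one.
14^1 ≡ 14 (mod 269)
14^2 = (14^1)^2 ≡ 14^2 = 196 ≡ 196 (mod 269)
14^4 = (14^2)^2 ≡ 196^2 = 38416 ≡ 218 (mod 269)
14^8 = (14^4)^2 ≡ 218^2 = 47524 ≡ 180 (mod 269)
14^10 = 14^8 · 14^2 ≡ 180 · 196 ≡ 41 (mod 269).
So M = 41. Elena computes K = M^6 mod 269.
41^1 ≡ 41 (mod 269)
41^2 = (41^1)^2 ≡ 41^2 = 1681 ≡ 67 (mod 269)
41^4 = (41^2)^2 ≡ 67^2 = 4489 ≡ 185 (mod 269)
41^6 = 41^4 · 41^2 ≡ 185 · 67 ≡ 21 (mod 269).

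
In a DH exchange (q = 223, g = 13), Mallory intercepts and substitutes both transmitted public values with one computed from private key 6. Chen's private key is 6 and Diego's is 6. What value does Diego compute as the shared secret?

120

Diego receives Mallory's public value M = 13^6 mod 223 instead of the honest one.
13^1 ≡ 13 (mod 223)
13^2 = (13^1)^2 ≡ 13^2 = 169 ≡ 169 (mod 223)
13^4 = (13^2)^2 ≡ 169^2 = 28561 ≡ 17 (mod 223)
13^6 = 13^4 · 13^2 ≡ 17 · 169 ≡ 197 (mod 223).
So M = 197. Diego computes K = M^6 mod 223.
197^1 ≡ 197 (mod 223)
197^2 = (197^1)^2 ≡ 197^2 = 38809 ≡ 7 (mod 223)
197^4 = (197^2)^2 ≡ 7^2 = 49 ≡ 49 (mod 223)
197^6 = 197^4 · 197^2 ≡ 49 · 7 ≡ 120 (mod 223).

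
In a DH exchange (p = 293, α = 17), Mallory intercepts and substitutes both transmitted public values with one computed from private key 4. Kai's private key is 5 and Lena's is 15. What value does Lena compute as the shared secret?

135

Lena receives Mallory's public value M = 17^4 mod 293 instead of the honest one.
17^1 ≡ 17 (mod 293)
17^2 = (17^1)^2 ≡ 17^2 = 289 ≡ 289 (mod 293)
17^4 = (17^2)^2 ≡ 289^2 = 83521 ≡ 16 (mod 293)
So M = 16. Lena computes K = M^15 mod 293.
16^1 ≡ 16 (mod 293)
16^2 = (16^1)^2 ≡ 16^2 = 256 ≡ 256 (mod 293)
16^4 = (16^2)^2 ≡ 256^2 = 65536 ≡ 197 (mod 293)
16^8 = (16^4)^2 ≡ 197^2 = 38809 ≡ 133 (mod 293)
16^15 = 16^8 · 16^4 · 16^2 · 16^1 ≡ 133 · 197 · 256 · 16 ≡ 135 (mod 293).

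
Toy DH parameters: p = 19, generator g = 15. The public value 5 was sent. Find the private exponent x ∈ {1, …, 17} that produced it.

Try successive powers of 15 modulo 19:
15^1 ≡ 15
15^2 ≡ 16
15^3 ≡ 12
15^4 ≡ 9
15^5 ≡ 2
15^6 ≡ 11
15^7 ≡ 13
15^8 ≡ 5
Found: x = 8.

8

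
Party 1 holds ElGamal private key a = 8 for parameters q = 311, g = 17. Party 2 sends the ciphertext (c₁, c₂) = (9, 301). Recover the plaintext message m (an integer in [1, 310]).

Shared mask s = c₁^a mod q = 9^8 mod 311.
9^1 ≡ 9 (mod 311)
9^2 = (9^1)^2 ≡ 9^2 = 81 ≡ 81 (mod 311)
9^4 = (9^2)^2 ≡ 81^2 = 6561 ≡ 30 (mod 311)
9^8 = (9^4)^2 ≡ 30^2 = 900 ≡ 278 (mod 311)
So s = 278; s⁻¹ ≡ 245 (mod 311).
m = c₂ · s⁻¹ mod 311 = 301 · 245 mod 311 = 38.

38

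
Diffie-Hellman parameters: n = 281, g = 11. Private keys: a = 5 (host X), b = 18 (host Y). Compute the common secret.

Host Y sends B = g^b mod n = 11^18 mod 281.
11^1 ≡ 11 (mod 281)
11^2 = (11^1)^2 ≡ 11^2 = 121 ≡ 121 (mod 281)
11^4 = (11^2)^2 ≡ 121^2 = 14641 ≡ 29 (mod 281)
11^8 = (11^4)^2 ≡ 29^2 = 841 ≡ 279 (mod 281)
11^16 = (11^8)^2 ≡ 279^2 = 77841 ≡ 4 (mod 281)
11^18 = 11^16 · 11^2 ≡ 4 · 121 ≡ 203 (mod 281).
So B = 203. Host X then computes K = B^a mod n = 203^5 mod 281.
203^1 ≡ 203 (mod 281)
203^2 = (203^1)^2 ≡ 203^2 = 41209 ≡ 183 (mod 281)
203^4 = (203^2)^2 ≡ 183^2 = 33489 ≡ 50 (mod 281)
203^5 = 203^4 · 203^1 ≡ 50 · 203 ≡ 34 (mod 281).

34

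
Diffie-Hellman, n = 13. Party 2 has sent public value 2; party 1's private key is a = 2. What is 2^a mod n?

4

Shared key K = 2^2 mod 13.
2^1 ≡ 2 (mod 13)
2^2 = (2^1)^2 ≡ 2^2 = 4 ≡ 4 (mod 13)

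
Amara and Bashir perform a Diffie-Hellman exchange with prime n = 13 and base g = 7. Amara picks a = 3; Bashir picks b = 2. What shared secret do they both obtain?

12

Bashir sends B = g^b mod n = 7^2 mod 13.
7^1 ≡ 7 (mod 13)
7^2 = (7^1)^2 ≡ 7^2 = 49 ≡ 10 (mod 13)
So B = 10. Amara then computes K = B^a mod n = 10^3 mod 13.
10^1 ≡ 10 (mod 13)
10^2 = (10^1)^2 ≡ 10^2 = 100 ≡ 9 (mod 13)
10^3 = 10^2 · 10^1 ≡ 9 · 10 ≡ 12 (mod 13).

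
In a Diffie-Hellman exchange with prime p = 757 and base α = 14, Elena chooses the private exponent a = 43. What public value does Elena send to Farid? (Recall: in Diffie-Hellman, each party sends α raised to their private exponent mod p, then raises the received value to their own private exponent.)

Public value = 14^{43} \pmod{757}.
14^1 ≡ 14 (mod 757)
14^2 = (14^1)^2 ≡ 14^2 = 196 ≡ 196 (mod 757)
14^4 = (14^2)^2 ≡ 196^2 = 38416 ≡ 566 (mod 757)
14^8 = (14^4)^2 ≡ 566^2 = 320356 ≡ 145 (mod 757)
14^16 = (14^8)^2 ≡ 145^2 = 21025 ≡ 586 (mod 757)
14^32 = (14^16)^2 ≡ 586^2 = 343396 ≡ 475 (mod 757)
14^43 = 14^32 · 14^8 · 14^2 · 14^1 ≡ 475 · 145 · 196 · 14 ≡ 380 (mod 757).

380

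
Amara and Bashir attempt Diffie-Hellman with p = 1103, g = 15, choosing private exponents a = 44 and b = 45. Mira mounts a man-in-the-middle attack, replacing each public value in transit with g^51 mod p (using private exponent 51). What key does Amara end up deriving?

Amara receives Mira's public value M = 15^51 mod 1103 instead of the honest one.
15^1 ≡ 15 (mod 1103)
15^2 = (15^1)^2 ≡ 15^2 = 225 ≡ 225 (mod 1103)
15^4 = (15^2)^2 ≡ 225^2 = 50625 ≡ 990 (mod 1103)
15^8 = (15^4)^2 ≡ 990^2 = 980100 ≡ 636 (mod 1103)
15^16 = (15^8)^2 ≡ 636^2 = 404496 ≡ 798 (mod 1103)
15^32 = (15^16)^2 ≡ 798^2 = 636804 ≡ 373 (mod 1103)
15^51 = 15^32 · 15^16 · 15^2 · 15^1 ≡ 373 · 798 · 225 · 15 ≡ 734 (mod 1103).
So M = 734. Amara computes K = M^44 mod 1103.
734^1 ≡ 734 (mod 1103)
734^2 = (734^1)^2 ≡ 734^2 = 538756 ≡ 492 (mod 1103)
734^4 = (734^2)^2 ≡ 492^2 = 242064 ≡ 507 (mod 1103)
734^8 = (734^4)^2 ≡ 507^2 = 257049 ≡ 50 (mod 1103)
734^16 = (734^8)^2 ≡ 50^2 = 2500 ≡ 294 (mod 1103)
734^32 = (734^16)^2 ≡ 294^2 = 86436 ≡ 402 (mod 1103)
734^44 = 734^32 · 734^8 · 734^4 ≡ 402 · 50 · 507 ≡ 83 (mod 1103).

83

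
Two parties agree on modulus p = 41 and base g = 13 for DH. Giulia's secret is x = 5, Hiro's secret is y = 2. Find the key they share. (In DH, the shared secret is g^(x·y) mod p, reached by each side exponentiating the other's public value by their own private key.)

Giulia sends A = g^x mod p = 13^5 mod 41.
13^1 ≡ 13 (mod 41)
13^2 = (13^1)^2 ≡ 13^2 = 169 ≡ 5 (mod 41)
13^4 = (13^2)^2 ≡ 5^2 = 25 ≡ 25 (mod 41)
13^5 = 13^4 · 13^1 ≡ 25 · 13 ≡ 38 (mod 41).
So A = 38. Hiro then computes K = A^y mod p = 38^2 mod 41.
38^1 ≡ 38 (mod 41)
38^2 = (38^1)^2 ≡ 38^2 = 1444 ≡ 9 (mod 41)

9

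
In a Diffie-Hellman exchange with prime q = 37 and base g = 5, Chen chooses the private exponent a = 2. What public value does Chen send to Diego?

25

Public value = 5^2 (mod 37).
5^1 ≡ 5 (mod 37)
5^2 = (5^1)^2 ≡ 5^2 = 25 ≡ 25 (mod 37)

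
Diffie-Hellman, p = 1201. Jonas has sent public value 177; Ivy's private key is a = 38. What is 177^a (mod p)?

367

Shared key K = 177^38 mod 1201.
177^1 ≡ 177 (mod 1201)
177^2 = (177^1)^2 ≡ 177^2 = 31329 ≡ 103 (mod 1201)
177^4 = (177^2)^2 ≡ 103^2 = 10609 ≡ 1001 (mod 1201)
177^8 = (177^4)^2 ≡ 1001^2 = 1002001 ≡ 367 (mod 1201)
177^16 = (177^8)^2 ≡ 367^2 = 134689 ≡ 177 (mod 1201)
177^32 = (177^16)^2 ≡ 177^2 = 31329 ≡ 103 (mod 1201)
177^38 = 177^32 · 177^4 · 177^2 ≡ 103 · 1001 · 103 ≡ 367 (mod 1201).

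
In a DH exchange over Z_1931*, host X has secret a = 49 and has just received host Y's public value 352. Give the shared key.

Shared key K = 352^49 mod 1931.
352^1 ≡ 352 (mod 1931)
352^2 = (352^1)^2 ≡ 352^2 = 123904 ≡ 320 (mod 1931)
352^4 = (352^2)^2 ≡ 320^2 = 102400 ≡ 57 (mod 1931)
352^8 = (352^4)^2 ≡ 57^2 = 3249 ≡ 1318 (mod 1931)
352^16 = (352^8)^2 ≡ 1318^2 = 1737124 ≡ 1155 (mod 1931)
352^32 = (352^16)^2 ≡ 1155^2 = 1334025 ≡ 1635 (mod 1931)
352^49 = 352^32 · 352^16 · 352^1 ≡ 1635 · 1155 · 352 ≡ 91 (mod 1931).

91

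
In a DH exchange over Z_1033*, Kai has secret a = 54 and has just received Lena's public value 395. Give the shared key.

969

Shared key K = 395^54 mod 1033.
395^1 ≡ 395 (mod 1033)
395^2 = (395^1)^2 ≡ 395^2 = 156025 ≡ 42 (mod 1033)
395^4 = (395^2)^2 ≡ 42^2 = 1764 ≡ 731 (mod 1033)
395^8 = (395^4)^2 ≡ 731^2 = 534361 ≡ 300 (mod 1033)
395^16 = (395^8)^2 ≡ 300^2 = 90000 ≡ 129 (mod 1033)
395^32 = (395^16)^2 ≡ 129^2 = 16641 ≡ 113 (mod 1033)
395^54 = 395^32 · 395^16 · 395^4 · 395^2 ≡ 113 · 129 · 731 · 42 ≡ 969 (mod 1033).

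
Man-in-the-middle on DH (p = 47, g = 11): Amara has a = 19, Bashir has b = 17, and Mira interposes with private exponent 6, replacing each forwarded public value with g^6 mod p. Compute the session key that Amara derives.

Amara receives Mira's public value M = 11^6 mod 47 instead of the honest one.
11^1 ≡ 11 (mod 47)
11^2 = (11^1)^2 ≡ 11^2 = 121 ≡ 27 (mod 47)
11^4 = (11^2)^2 ≡ 27^2 = 729 ≡ 24 (mod 47)
11^6 = 11^4 · 11^2 ≡ 24 · 27 ≡ 37 (mod 47).
So M = 37. Amara computes K = M^19 mod 47.
37^1 ≡ 37 (mod 47)
37^2 = (37^1)^2 ≡ 37^2 = 1369 ≡ 6 (mod 47)
37^4 = (37^2)^2 ≡ 6^2 = 36 ≡ 36 (mod 47)
37^8 = (37^4)^2 ≡ 36^2 = 1296 ≡ 27 (mod 47)
37^16 = (37^8)^2 ≡ 27^2 = 729 ≡ 24 (mod 47)
37^19 = 37^16 · 37^2 · 37^1 ≡ 24 · 6 · 37 ≡ 17 (mod 47).

17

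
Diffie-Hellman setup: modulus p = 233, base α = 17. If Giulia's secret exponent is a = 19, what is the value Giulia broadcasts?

209

Public value = 17^19 (mod 233).
17^1 ≡ 17 (mod 233)
17^2 = (17^1)^2 ≡ 17^2 = 289 ≡ 56 (mod 233)
17^4 = (17^2)^2 ≡ 56^2 = 3136 ≡ 107 (mod 233)
17^8 = (17^4)^2 ≡ 107^2 = 11449 ≡ 32 (mod 233)
17^16 = (17^8)^2 ≡ 32^2 = 1024 ≡ 92 (mod 233)
17^19 = 17^16 · 17^2 · 17^1 ≡ 92 · 56 · 17 ≡ 209 (mod 233).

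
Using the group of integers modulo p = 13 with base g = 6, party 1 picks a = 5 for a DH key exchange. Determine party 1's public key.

Public value = 6^5 mod 13.
6^1 ≡ 6 (mod 13)
6^2 = (6^1)^2 ≡ 6^2 = 36 ≡ 10 (mod 13)
6^4 = (6^2)^2 ≡ 10^2 = 100 ≡ 9 (mod 13)
6^5 = 6^4 · 6^1 ≡ 9 · 6 ≡ 2 (mod 13).

2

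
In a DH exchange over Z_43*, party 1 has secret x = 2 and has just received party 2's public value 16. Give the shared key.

41

Shared key K = 16^2 mod 43.
16^1 ≡ 16 (mod 43)
16^2 = (16^1)^2 ≡ 16^2 = 256 ≡ 41 (mod 43)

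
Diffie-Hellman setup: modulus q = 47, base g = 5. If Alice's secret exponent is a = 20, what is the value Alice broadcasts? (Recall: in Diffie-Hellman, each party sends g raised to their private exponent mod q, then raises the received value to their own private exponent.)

Public value = 5^20 (mod 47).
5^1 ≡ 5 (mod 47)
5^2 = (5^1)^2 ≡ 5^2 = 25 ≡ 25 (mod 47)
5^4 = (5^2)^2 ≡ 25^2 = 625 ≡ 14 (mod 47)
5^8 = (5^4)^2 ≡ 14^2 = 196 ≡ 8 (mod 47)
5^16 = (5^8)^2 ≡ 8^2 = 64 ≡ 17 (mod 47)
5^20 = 5^16 · 5^4 ≡ 17 · 14 ≡ 3 (mod 47).

3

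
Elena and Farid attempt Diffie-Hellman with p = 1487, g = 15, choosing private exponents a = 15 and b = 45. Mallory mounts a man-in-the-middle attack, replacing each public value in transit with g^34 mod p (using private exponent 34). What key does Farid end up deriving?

506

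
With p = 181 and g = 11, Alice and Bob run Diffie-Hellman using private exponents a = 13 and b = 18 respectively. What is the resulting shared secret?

Bob sends B = g^b mod p = 11^18 mod 181.
11^1 ≡ 11 (mod 181)
11^2 = (11^1)^2 ≡ 11^2 = 121 ≡ 121 (mod 181)
11^4 = (11^2)^2 ≡ 121^2 = 14641 ≡ 161 (mod 181)
11^8 = (11^4)^2 ≡ 161^2 = 25921 ≡ 38 (mod 181)
11^16 = (11^8)^2 ≡ 38^2 = 1444 ≡ 177 (mod 181)
11^18 = 11^16 · 11^2 ≡ 177 · 121 ≡ 59 (mod 181).
So B = 59. Alice then computes K = B^a mod p = 59^13 mod 181.
59^1 ≡ 59 (mod 181)
59^2 = (59^1)^2 ≡ 59^2 = 3481 ≡ 42 (mod 181)
59^4 = (59^2)^2 ≡ 42^2 = 1764 ≡ 135 (mod 181)
59^8 = (59^4)^2 ≡ 135^2 = 18225 ≡ 125 (mod 181)
59^13 = 59^8 · 59^4 · 59^1 ≡ 125 · 135 · 59 ≡ 125 (mod 181).

125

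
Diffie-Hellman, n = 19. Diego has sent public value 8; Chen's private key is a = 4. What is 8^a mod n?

11

Shared key K = 8^4 mod 19.
8^1 ≡ 8 (mod 19)
8^2 = (8^1)^2 ≡ 8^2 = 64 ≡ 7 (mod 19)
8^4 = (8^2)^2 ≡ 7^2 = 49 ≡ 11 (mod 19)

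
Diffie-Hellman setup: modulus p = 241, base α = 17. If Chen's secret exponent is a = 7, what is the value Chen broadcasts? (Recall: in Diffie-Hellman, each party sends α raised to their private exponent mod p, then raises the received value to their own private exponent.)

Public value = 17^7 (mod 241).
17^1 ≡ 17 (mod 241)
17^2 = (17^1)^2 ≡ 17^2 = 289 ≡ 48 (mod 241)
17^4 = (17^2)^2 ≡ 48^2 = 2304 ≡ 135 (mod 241)
17^7 = 17^4 · 17^2 · 17^1 ≡ 135 · 48 · 17 ≡ 23 (mod 241).

23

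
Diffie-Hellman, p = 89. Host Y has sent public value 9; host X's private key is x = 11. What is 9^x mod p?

34

Shared key K = 9^11 mod 89.
9^1 ≡ 9 (mod 89)
9^2 = (9^1)^2 ≡ 9^2 = 81 ≡ 81 (mod 89)
9^4 = (9^2)^2 ≡ 81^2 = 6561 ≡ 64 (mod 89)
9^8 = (9^4)^2 ≡ 64^2 = 4096 ≡ 2 (mod 89)
9^11 = 9^8 · 9^2 · 9^1 ≡ 2 · 81 · 9 ≡ 34 (mod 89).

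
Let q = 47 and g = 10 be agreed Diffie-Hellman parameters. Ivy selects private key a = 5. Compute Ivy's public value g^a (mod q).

Public value = 10^5 (mod 47).
10^1 ≡ 10 (mod 47)
10^2 = (10^1)^2 ≡ 10^2 = 100 ≡ 6 (mod 47)
10^4 = (10^2)^2 ≡ 6^2 = 36 ≡ 36 (mod 47)
10^5 = 10^4 · 10^1 ≡ 36 · 10 ≡ 31 (mod 47).

31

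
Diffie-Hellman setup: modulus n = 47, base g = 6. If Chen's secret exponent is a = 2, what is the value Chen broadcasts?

Public value = 6^2 (mod 47).
6^1 ≡ 6 (mod 47)
6^2 = (6^1)^2 ≡ 6^2 = 36 ≡ 36 (mod 47)

36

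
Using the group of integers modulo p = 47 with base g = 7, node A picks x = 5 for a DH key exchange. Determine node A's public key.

Public value = 7^5 mod 47.
7^1 ≡ 7 (mod 47)
7^2 = (7^1)^2 ≡ 7^2 = 49 ≡ 2 (mod 47)
7^4 = (7^2)^2 ≡ 2^2 = 4 ≡ 4 (mod 47)
7^5 = 7^4 · 7^1 ≡ 4 · 7 ≡ 28 (mod 47).

28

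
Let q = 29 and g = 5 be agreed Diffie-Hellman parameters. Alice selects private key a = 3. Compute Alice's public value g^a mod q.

9

Public value = 5^3 mod 29.
5^1 ≡ 5 (mod 29)
5^2 = (5^1)^2 ≡ 5^2 = 25 ≡ 25 (mod 29)
5^3 = 5^2 · 5^1 ≡ 25 · 5 ≡ 9 (mod 29).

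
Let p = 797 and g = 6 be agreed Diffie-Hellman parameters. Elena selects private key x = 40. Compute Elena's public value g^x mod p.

741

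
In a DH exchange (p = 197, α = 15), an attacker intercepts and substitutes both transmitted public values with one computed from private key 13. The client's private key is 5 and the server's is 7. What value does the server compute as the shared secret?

161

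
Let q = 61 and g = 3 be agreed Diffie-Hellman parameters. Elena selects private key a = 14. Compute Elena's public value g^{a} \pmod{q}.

20

Public value = 3^{14} \pmod{61}.
3^1 ≡ 3 (mod 61)
3^2 = (3^1)^2 ≡ 3^2 = 9 ≡ 9 (mod 61)
3^4 = (3^2)^2 ≡ 9^2 = 81 ≡ 20 (mod 61)
3^8 = (3^4)^2 ≡ 20^2 = 400 ≡ 34 (mod 61)
3^14 = 3^8 · 3^4 · 3^2 ≡ 34 · 20 · 9 ≡ 20 (mod 61).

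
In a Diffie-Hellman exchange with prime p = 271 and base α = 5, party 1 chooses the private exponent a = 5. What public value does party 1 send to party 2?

Public value = 5^5 mod 271.
5^1 ≡ 5 (mod 271)
5^2 = (5^1)^2 ≡ 5^2 = 25 ≡ 25 (mod 271)
5^4 = (5^2)^2 ≡ 25^2 = 625 ≡ 83 (mod 271)
5^5 = 5^4 · 5^1 ≡ 83 · 5 ≡ 144 (mod 271).

144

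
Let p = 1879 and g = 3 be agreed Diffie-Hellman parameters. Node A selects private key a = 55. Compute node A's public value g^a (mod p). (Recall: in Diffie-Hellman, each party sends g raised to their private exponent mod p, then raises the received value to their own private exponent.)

Public value = 3^55 (mod 1879).
3^1 ≡ 3 (mod 1879)
3^2 = (3^1)^2 ≡ 3^2 = 9 ≡ 9 (mod 1879)
3^4 = (3^2)^2 ≡ 9^2 = 81 ≡ 81 (mod 1879)
3^8 = (3^4)^2 ≡ 81^2 = 6561 ≡ 924 (mod 1879)
3^16 = (3^8)^2 ≡ 924^2 = 853776 ≡ 710 (mod 1879)
3^32 = (3^16)^2 ≡ 710^2 = 504100 ≡ 528 (mod 1879)
3^55 = 3^32 · 3^16 · 3^4 · 3^2 · 3^1 ≡ 528 · 710 · 81 · 9 · 3 ≡ 369 (mod 1879).

369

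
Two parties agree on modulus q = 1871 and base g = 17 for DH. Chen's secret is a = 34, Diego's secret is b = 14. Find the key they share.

395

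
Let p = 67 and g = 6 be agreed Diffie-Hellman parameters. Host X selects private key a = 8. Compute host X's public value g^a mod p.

60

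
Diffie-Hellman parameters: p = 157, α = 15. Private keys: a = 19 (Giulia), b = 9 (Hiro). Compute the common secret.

Giulia sends A = α^a mod p = 15^19 mod 157.
15^1 ≡ 15 (mod 157)
15^2 = (15^1)^2 ≡ 15^2 = 225 ≡ 68 (mod 157)
15^4 = (15^2)^2 ≡ 68^2 = 4624 ≡ 71 (mod 157)
15^8 = (15^4)^2 ≡ 71^2 = 5041 ≡ 17 (mod 157)
15^16 = (15^8)^2 ≡ 17^2 = 289 ≡ 132 (mod 157)
15^19 = 15^16 · 15^2 · 15^1 ≡ 132 · 68 · 15 ≡ 91 (mod 157).
So A = 91. Hiro then computes K = A^b mod p = 91^9 mod 157.
91^1 ≡ 91 (mod 157)
91^2 = (91^1)^2 ≡ 91^2 = 8281 ≡ 117 (mod 157)
91^4 = (91^2)^2 ≡ 117^2 = 13689 ≡ 30 (mod 157)
91^8 = (91^4)^2 ≡ 30^2 = 900 ≡ 115 (mod 157)
91^9 = 91^8 · 91^1 ≡ 115 · 91 ≡ 103 (mod 157).

103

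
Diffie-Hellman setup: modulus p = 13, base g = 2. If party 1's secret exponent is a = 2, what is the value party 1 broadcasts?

Public value = 2^2 (mod 13).
2^1 ≡ 2 (mod 13)
2^2 = (2^1)^2 ≡ 2^2 = 4 ≡ 4 (mod 13)

4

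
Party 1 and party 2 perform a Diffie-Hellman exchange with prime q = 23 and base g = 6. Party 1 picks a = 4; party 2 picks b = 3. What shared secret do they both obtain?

6

Party 1 sends A = g^a mod q = 6^4 mod 23.
6^1 ≡ 6 (mod 23)
6^2 = (6^1)^2 ≡ 6^2 = 36 ≡ 13 (mod 23)
6^4 = (6^2)^2 ≡ 13^2 = 169 ≡ 8 (mod 23)
So A = 8. Party 2 then computes K = A^b mod q = 8^3 mod 23.
8^1 ≡ 8 (mod 23)
8^2 = (8^1)^2 ≡ 8^2 = 64 ≡ 18 (mod 23)
8^3 = 8^2 · 8^1 ≡ 18 · 8 ≡ 6 (mod 23).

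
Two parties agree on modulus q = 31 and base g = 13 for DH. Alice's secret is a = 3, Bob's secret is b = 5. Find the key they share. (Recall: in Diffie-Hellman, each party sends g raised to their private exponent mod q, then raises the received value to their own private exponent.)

30

Alice sends A = g^a mod q = 13^3 mod 31.
13^1 ≡ 13 (mod 31)
13^2 = (13^1)^2 ≡ 13^2 = 169 ≡ 14 (mod 31)
13^3 = 13^2 · 13^1 ≡ 14 · 13 ≡ 27 (mod 31).
So A = 27. Bob then computes K = A^b mod q = 27^5 mod 31.
27^1 ≡ 27 (mod 31)
27^2 = (27^1)^2 ≡ 27^2 = 729 ≡ 16 (mod 31)
27^4 = (27^2)^2 ≡ 16^2 = 256 ≡ 8 (mod 31)
27^5 = 27^4 · 27^1 ≡ 8 · 27 ≡ 30 (mod 31).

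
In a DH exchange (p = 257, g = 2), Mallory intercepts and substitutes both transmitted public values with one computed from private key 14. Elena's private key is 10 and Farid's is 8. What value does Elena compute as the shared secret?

Elena receives Mallory's public value M = 2^14 mod 257 instead of the honest one.
2^1 ≡ 2 (mod 257)
2^2 = (2^1)^2 ≡ 2^2 = 4 ≡ 4 (mod 257)
2^4 = (2^2)^2 ≡ 4^2 = 16 ≡ 16 (mod 257)
2^8 = (2^4)^2 ≡ 16^2 = 256 ≡ 256 (mod 257)
2^14 = 2^8 · 2^4 · 2^2 ≡ 256 · 16 · 4 ≡ 193 (mod 257).
So M = 193. Elena computes K = M^10 mod 257.
193^1 ≡ 193 (mod 257)
193^2 = (193^1)^2 ≡ 193^2 = 37249 ≡ 241 (mod 257)
193^4 = (193^2)^2 ≡ 241^2 = 58081 ≡ 256 (mod 257)
193^8 = (193^4)^2 ≡ 256^2 = 65536 ≡ 1 (mod 257)
193^10 = 193^8 · 193^2 ≡ 1 · 241 ≡ 241 (mod 257).

241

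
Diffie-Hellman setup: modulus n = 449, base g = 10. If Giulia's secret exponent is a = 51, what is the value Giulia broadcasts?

347

Public value = 10^{51} \pmod{449}.
10^1 ≡ 10 (mod 449)
10^2 = (10^1)^2 ≡ 10^2 = 100 ≡ 100 (mod 449)
10^4 = (10^2)^2 ≡ 100^2 = 10000 ≡ 122 (mod 449)
10^8 = (10^4)^2 ≡ 122^2 = 14884 ≡ 67 (mod 449)
10^16 = (10^8)^2 ≡ 67^2 = 4489 ≡ 448 (mod 449)
10^32 = (10^16)^2 ≡ 448^2 = 200704 ≡ 1 (mod 449)
10^51 = 10^32 · 10^16 · 10^2 · 10^1 ≡ 1 · 448 · 100 · 10 ≡ 347 (mod 449).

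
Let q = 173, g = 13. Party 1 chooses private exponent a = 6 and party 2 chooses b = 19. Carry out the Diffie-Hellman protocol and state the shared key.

6

Party 2 sends B = g^b mod q = 13^19 mod 173.
13^1 ≡ 13 (mod 173)
13^2 = (13^1)^2 ≡ 13^2 = 169 ≡ 169 (mod 173)
13^4 = (13^2)^2 ≡ 169^2 = 28561 ≡ 16 (mod 173)
13^8 = (13^4)^2 ≡ 16^2 = 256 ≡ 83 (mod 173)
13^16 = (13^8)^2 ≡ 83^2 = 6889 ≡ 142 (mod 173)
13^19 = 13^16 · 13^2 · 13^1 ≡ 142 · 169 · 13 ≡ 55 (mod 173).
So B = 55. Party 1 then computes K = B^a mod q = 55^6 mod 173.
55^1 ≡ 55 (mod 173)
55^2 = (55^1)^2 ≡ 55^2 = 3025 ≡ 84 (mod 173)
55^4 = (55^2)^2 ≡ 84^2 = 7056 ≡ 136 (mod 173)
55^6 = 55^4 · 55^2 ≡ 136 · 84 ≡ 6 (mod 173).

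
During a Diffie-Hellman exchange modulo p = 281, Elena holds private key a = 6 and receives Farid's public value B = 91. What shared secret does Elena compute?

264

Shared key K = 91^6 mod 281.
91^1 ≡ 91 (mod 281)
91^2 = (91^1)^2 ≡ 91^2 = 8281 ≡ 132 (mod 281)
91^4 = (91^2)^2 ≡ 132^2 = 17424 ≡ 2 (mod 281)
91^6 = 91^4 · 91^2 ≡ 2 · 132 ≡ 264 (mod 281).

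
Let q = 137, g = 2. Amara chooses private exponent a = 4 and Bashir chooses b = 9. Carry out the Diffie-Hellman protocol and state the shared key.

133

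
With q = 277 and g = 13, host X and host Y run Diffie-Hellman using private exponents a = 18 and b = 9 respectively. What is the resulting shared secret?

264

Host Y sends B = g^b mod q = 13^9 mod 277.
13^1 ≡ 13 (mod 277)
13^2 = (13^1)^2 ≡ 13^2 = 169 ≡ 169 (mod 277)
13^4 = (13^2)^2 ≡ 169^2 = 28561 ≡ 30 (mod 277)
13^8 = (13^4)^2 ≡ 30^2 = 900 ≡ 69 (mod 277)
13^9 = 13^8 · 13^1 ≡ 69 · 13 ≡ 66 (mod 277).
So B = 66. Host X then computes K = B^a mod q = 66^18 mod 277.
66^1 ≡ 66 (mod 277)
66^2 = (66^1)^2 ≡ 66^2 = 4356 ≡ 201 (mod 277)
66^4 = (66^2)^2 ≡ 201^2 = 40401 ≡ 236 (mod 277)
66^8 = (66^4)^2 ≡ 236^2 = 55696 ≡ 19 (mod 277)
66^16 = (66^8)^2 ≡ 19^2 = 361 ≡ 84 (mod 277)
66^18 = 66^16 · 66^2 ≡ 84 · 201 ≡ 264 (mod 277).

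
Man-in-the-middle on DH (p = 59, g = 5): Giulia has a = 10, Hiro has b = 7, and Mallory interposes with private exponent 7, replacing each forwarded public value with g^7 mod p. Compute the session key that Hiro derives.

16

Hiro receives Mallory's public value M = 5^7 mod 59 instead of the honest one.
5^1 ≡ 5 (mod 59)
5^2 = (5^1)^2 ≡ 5^2 = 25 ≡ 25 (mod 59)
5^4 = (5^2)^2 ≡ 25^2 = 625 ≡ 35 (mod 59)
5^7 = 5^4 · 5^2 · 5^1 ≡ 35 · 25 · 5 ≡ 9 (mod 59).
So M = 9. Hiro computes K = M^7 mod 59.
9^1 ≡ 9 (mod 59)
9^2 = (9^1)^2 ≡ 9^2 = 81 ≡ 22 (mod 59)
9^4 = (9^2)^2 ≡ 22^2 = 484 ≡ 12 (mod 59)
9^7 = 9^4 · 9^2 · 9^1 ≡ 12 · 22 · 9 ≡ 16 (mod 59).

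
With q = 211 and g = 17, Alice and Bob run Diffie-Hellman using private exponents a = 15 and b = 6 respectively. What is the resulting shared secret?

123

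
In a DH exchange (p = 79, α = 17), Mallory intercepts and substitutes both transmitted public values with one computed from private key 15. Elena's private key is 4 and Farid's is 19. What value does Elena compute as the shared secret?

Elena receives Mallory's public value M = 17^15 mod 79 instead of the honest one.
17^1 ≡ 17 (mod 79)
17^2 = (17^1)^2 ≡ 17^2 = 289 ≡ 52 (mod 79)
17^4 = (17^2)^2 ≡ 52^2 = 2704 ≡ 18 (mod 79)
17^8 = (17^4)^2 ≡ 18^2 = 324 ≡ 8 (mod 79)
17^15 = 17^8 · 17^4 · 17^2 · 17^1 ≡ 8 · 18 · 52 · 17 ≡ 27 (mod 79).
So M = 27. Elena computes K = M^4 mod 79.
27^1 ≡ 27 (mod 79)
27^2 = (27^1)^2 ≡ 27^2 = 729 ≡ 18 (mod 79)
27^4 = (27^2)^2 ≡ 18^2 = 324 ≡ 8 (mod 79)

8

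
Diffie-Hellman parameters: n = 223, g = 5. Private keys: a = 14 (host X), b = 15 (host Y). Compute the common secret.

Host Y sends B = g^b mod n = 5^15 mod 223.
5^1 ≡ 5 (mod 223)
5^2 = (5^1)^2 ≡ 5^2 = 25 ≡ 25 (mod 223)
5^4 = (5^2)^2 ≡ 25^2 = 625 ≡ 179 (mod 223)
5^8 = (5^4)^2 ≡ 179^2 = 32041 ≡ 152 (mod 223)
5^15 = 5^8 · 5^4 · 5^2 · 5^1 ≡ 152 · 179 · 25 · 5 ≡ 27 (mod 223).
So B = 27. Host X then computes K = B^a mod n = 27^14 mod 223.
27^1 ≡ 27 (mod 223)
27^2 = (27^1)^2 ≡ 27^2 = 729 ≡ 60 (mod 223)
27^4 = (27^2)^2 ≡ 60^2 = 3600 ≡ 32 (mod 223)
27^8 = (27^4)^2 ≡ 32^2 = 1024 ≡ 132 (mod 223)
27^14 = 27^8 · 27^4 · 27^2 ≡ 132 · 32 · 60 ≡ 112 (mod 223).

112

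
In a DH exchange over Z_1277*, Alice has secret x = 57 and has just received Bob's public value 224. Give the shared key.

68

Shared key K = 224^57 mod 1277.
224^1 ≡ 224 (mod 1277)
224^2 = (224^1)^2 ≡ 224^2 = 50176 ≡ 373 (mod 1277)
224^4 = (224^2)^2 ≡ 373^2 = 139129 ≡ 1213 (mod 1277)
224^8 = (224^4)^2 ≡ 1213^2 = 1471369 ≡ 265 (mod 1277)
224^16 = (224^8)^2 ≡ 265^2 = 70225 ≡ 1267 (mod 1277)
224^32 = (224^16)^2 ≡ 1267^2 = 1605289 ≡ 100 (mod 1277)
224^57 = 224^32 · 224^16 · 224^8 · 224^1 ≡ 100 · 1267 · 265 · 224 ≡ 68 (mod 1277).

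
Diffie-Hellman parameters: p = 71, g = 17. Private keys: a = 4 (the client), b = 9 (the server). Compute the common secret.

The server sends B = g^b mod p = 17^9 mod 71.
17^1 ≡ 17 (mod 71)
17^2 = (17^1)^2 ≡ 17^2 = 289 ≡ 5 (mod 71)
17^4 = (17^2)^2 ≡ 5^2 = 25 ≡ 25 (mod 71)
17^8 = (17^4)^2 ≡ 25^2 = 625 ≡ 57 (mod 71)
17^9 = 17^8 · 17^1 ≡ 57 · 17 ≡ 46 (mod 71).
So B = 46. The client then computes K = B^a mod p = 46^4 mod 71.
46^1 ≡ 46 (mod 71)
46^2 = (46^1)^2 ≡ 46^2 = 2116 ≡ 57 (mod 71)
46^4 = (46^2)^2 ≡ 57^2 = 3249 ≡ 54 (mod 71)

54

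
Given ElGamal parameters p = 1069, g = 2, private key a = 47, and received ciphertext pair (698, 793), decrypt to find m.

Shared mask s = c₁^a mod p = 698^47 mod 1069.
698^1 ≡ 698 (mod 1069)
698^2 = (698^1)^2 ≡ 698^2 = 487204 ≡ 809 (mod 1069)
698^4 = (698^2)^2 ≡ 809^2 = 654481 ≡ 253 (mod 1069)
698^8 = (698^4)^2 ≡ 253^2 = 64009 ≡ 938 (mod 1069)
698^16 = (698^8)^2 ≡ 938^2 = 879844 ≡ 57 (mod 1069)
698^32 = (698^16)^2 ≡ 57^2 = 3249 ≡ 42 (mod 1069)
698^47 = 698^32 · 698^8 · 698^4 · 698^2 · 698^1 ≡ 42 · 938 · 253 · 809 · 698 ≡ 760 (mod 1069).
So s = 760; s⁻¹ ≡ 128 (mod 1069).
m = c₂ · s⁻¹ mod 1069 = 793 · 128 mod 1069 = 1018.

1018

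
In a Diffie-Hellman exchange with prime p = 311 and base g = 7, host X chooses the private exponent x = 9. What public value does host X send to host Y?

Public value = 7^9 (mod 311).
7^1 ≡ 7 (mod 311)
7^2 = (7^1)^2 ≡ 7^2 = 49 ≡ 49 (mod 311)
7^4 = (7^2)^2 ≡ 49^2 = 2401 ≡ 224 (mod 311)
7^8 = (7^4)^2 ≡ 224^2 = 50176 ≡ 105 (mod 311)
7^9 = 7^8 · 7^1 ≡ 105 · 7 ≡ 113 (mod 311).

113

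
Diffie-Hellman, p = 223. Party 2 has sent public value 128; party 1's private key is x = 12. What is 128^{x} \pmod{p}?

Shared key K = 128^12 mod 223.
128^1 ≡ 128 (mod 223)
128^2 = (128^1)^2 ≡ 128^2 = 16384 ≡ 105 (mod 223)
128^4 = (128^2)^2 ≡ 105^2 = 11025 ≡ 98 (mod 223)
128^8 = (128^4)^2 ≡ 98^2 = 9604 ≡ 15 (mod 223)
128^12 = 128^8 · 128^4 ≡ 15 · 98 ≡ 132 (mod 223).

132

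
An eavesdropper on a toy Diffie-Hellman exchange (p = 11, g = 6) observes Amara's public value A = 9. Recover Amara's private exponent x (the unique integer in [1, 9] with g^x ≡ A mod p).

Try successive powers of 6 modulo 11:
6^1 ≡ 6
6^2 ≡ 3
6^3 ≡ 7
6^4 ≡ 9
Found: x = 4.

4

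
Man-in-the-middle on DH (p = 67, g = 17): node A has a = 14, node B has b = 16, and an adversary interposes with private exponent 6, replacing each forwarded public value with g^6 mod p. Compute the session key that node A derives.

25

Node A receives an adversary's public value M = 17^6 mod 67 instead of the honest one.
17^1 ≡ 17 (mod 67)
17^2 = (17^1)^2 ≡ 17^2 = 289 ≡ 21 (mod 67)
17^4 = (17^2)^2 ≡ 21^2 = 441 ≡ 39 (mod 67)
17^6 = 17^4 · 17^2 ≡ 39 · 21 ≡ 15 (mod 67).
So M = 15. Node A computes K = M^14 mod 67.
15^1 ≡ 15 (mod 67)
15^2 = (15^1)^2 ≡ 15^2 = 225 ≡ 24 (mod 67)
15^4 = (15^2)^2 ≡ 24^2 = 576 ≡ 40 (mod 67)
15^8 = (15^4)^2 ≡ 40^2 = 1600 ≡ 59 (mod 67)
15^14 = 15^8 · 15^4 · 15^2 ≡ 59 · 40 · 24 ≡ 25 (mod 67).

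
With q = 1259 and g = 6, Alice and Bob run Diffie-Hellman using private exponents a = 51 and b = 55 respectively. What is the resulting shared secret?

Alice sends A = g^a mod q = 6^51 mod 1259.
6^1 ≡ 6 (mod 1259)
6^2 = (6^1)^2 ≡ 6^2 = 36 ≡ 36 (mod 1259)
6^4 = (6^2)^2 ≡ 36^2 = 1296 ≡ 37 (mod 1259)
6^8 = (6^4)^2 ≡ 37^2 = 1369 ≡ 110 (mod 1259)
6^16 = (6^8)^2 ≡ 110^2 = 12100 ≡ 769 (mod 1259)
6^32 = (6^16)^2 ≡ 769^2 = 591361 ≡ 890 (mod 1259)
6^51 = 6^32 · 6^16 · 6^2 · 6^1 ≡ 890 · 769 · 36 · 6 ≡ 780 (mod 1259).
So A = 780. Bob then computes K = A^b mod q = 780^55 mod 1259.
780^1 ≡ 780 (mod 1259)
780^2 = (780^1)^2 ≡ 780^2 = 608400 ≡ 303 (mod 1259)
780^4 = (780^2)^2 ≡ 303^2 = 91809 ≡ 1161 (mod 1259)
780^8 = (780^4)^2 ≡ 1161^2 = 1347921 ≡ 791 (mod 1259)
780^16 = (780^8)^2 ≡ 791^2 = 625681 ≡ 1217 (mod 1259)
780^32 = (780^16)^2 ≡ 1217^2 = 1481089 ≡ 505 (mod 1259)
780^55 = 780^32 · 780^16 · 780^4 · 780^2 · 780^1 ≡ 505 · 1217 · 1161 · 303 · 780 ≡ 136 (mod 1259).

136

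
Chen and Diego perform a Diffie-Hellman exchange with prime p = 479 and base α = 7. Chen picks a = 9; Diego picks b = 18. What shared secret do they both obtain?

70

Chen sends A = α^a mod p = 7^9 mod 479.
7^1 ≡ 7 (mod 479)
7^2 = (7^1)^2 ≡ 7^2 = 49 ≡ 49 (mod 479)
7^4 = (7^2)^2 ≡ 49^2 = 2401 ≡ 6 (mod 479)
7^8 = (7^4)^2 ≡ 6^2 = 36 ≡ 36 (mod 479)
7^9 = 7^8 · 7^1 ≡ 36 · 7 ≡ 252 (mod 479).
So A = 252. Diego then computes K = A^b mod p = 252^18 mod 479.
252^1 ≡ 252 (mod 479)
252^2 = (252^1)^2 ≡ 252^2 = 63504 ≡ 276 (mod 479)
252^4 = (252^2)^2 ≡ 276^2 = 76176 ≡ 15 (mod 479)
252^8 = (252^4)^2 ≡ 15^2 = 225 ≡ 225 (mod 479)
252^16 = (252^8)^2 ≡ 225^2 = 50625 ≡ 330 (mod 479)
252^18 = 252^16 · 252^2 ≡ 330 · 276 ≡ 70 (mod 479).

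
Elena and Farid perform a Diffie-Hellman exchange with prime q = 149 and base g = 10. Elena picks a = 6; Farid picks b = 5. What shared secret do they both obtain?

Elena sends A = g^a mod q = 10^6 mod 149.
10^1 ≡ 10 (mod 149)
10^2 = (10^1)^2 ≡ 10^2 = 100 ≡ 100 (mod 149)
10^4 = (10^2)^2 ≡ 100^2 = 10000 ≡ 17 (mod 149)
10^6 = 10^4 · 10^2 ≡ 17 · 100 ≡ 61 (mod 149).
So A = 61. Farid then computes K = A^b mod q = 61^5 mod 149.
61^1 ≡ 61 (mod 149)
61^2 = (61^1)^2 ≡ 61^2 = 3721 ≡ 145 (mod 149)
61^4 = (61^2)^2 ≡ 145^2 = 21025 ≡ 16 (mod 149)
61^5 = 61^4 · 61^1 ≡ 16 · 61 ≡ 82 (mod 149).

82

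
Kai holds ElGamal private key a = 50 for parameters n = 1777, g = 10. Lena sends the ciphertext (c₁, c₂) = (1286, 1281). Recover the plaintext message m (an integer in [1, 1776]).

Shared mask s = c₁^a mod n = 1286^50 mod 1777.
1286^1 ≡ 1286 (mod 1777)
1286^2 = (1286^1)^2 ≡ 1286^2 = 1653796 ≡ 1186 (mod 1777)
1286^4 = (1286^2)^2 ≡ 1186^2 = 1406596 ≡ 989 (mod 1777)
1286^8 = (1286^4)^2 ≡ 989^2 = 978121 ≡ 771 (mod 1777)
1286^16 = (1286^8)^2 ≡ 771^2 = 594441 ≡ 923 (mod 1777)
1286^32 = (1286^16)^2 ≡ 923^2 = 851929 ≡ 746 (mod 1777)
1286^50 = 1286^32 · 1286^16 · 1286^2 ≡ 746 · 923 · 1186 ≡ 553 (mod 1777).
So s = 553; s⁻¹ ≡ 768 (mod 1777).
m = c₂ · s⁻¹ mod 1777 = 1281 · 768 mod 1777 = 1127.

1127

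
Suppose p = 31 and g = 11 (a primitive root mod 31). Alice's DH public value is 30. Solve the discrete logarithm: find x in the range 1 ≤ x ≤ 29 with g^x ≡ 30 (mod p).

15

Try successive powers of 11 modulo 31:
11^1 ≡ 11
11^2 ≡ 28
11^3 ≡ 29
11^4 ≡ 9
11^5 ≡ 6
11^6 ≡ 4
11^7 ≡ 13
11^8 ≡ 19
11^9 ≡ 23
11^10 ≡ 5
11^11 ≡ 24
11^12 ≡ 16
11^13 ≡ 21
11^14 ≡ 14
11^15 ≡ 30
Found: x = 15.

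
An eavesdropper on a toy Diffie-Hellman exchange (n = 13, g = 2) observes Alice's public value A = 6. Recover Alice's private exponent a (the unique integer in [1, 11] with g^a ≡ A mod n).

5

Try successive powers of 2 modulo 13:
2^1 ≡ 2
2^2 ≡ 4
2^3 ≡ 8
2^4 ≡ 3
2^5 ≡ 6
Found: a = 5.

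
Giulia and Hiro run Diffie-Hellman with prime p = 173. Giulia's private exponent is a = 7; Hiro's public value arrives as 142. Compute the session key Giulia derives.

Shared key K = 142^7 mod 173.
142^1 ≡ 142 (mod 173)
142^2 = (142^1)^2 ≡ 142^2 = 20164 ≡ 96 (mod 173)
142^4 = (142^2)^2 ≡ 96^2 = 9216 ≡ 47 (mod 173)
142^7 = 142^4 · 142^2 · 142^1 ≡ 47 · 96 · 142 ≡ 85 (mod 173).

85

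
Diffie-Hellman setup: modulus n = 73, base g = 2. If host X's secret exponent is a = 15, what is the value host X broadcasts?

Public value = 2^{15} \pmod{73}.
2^1 ≡ 2 (mod 73)
2^2 = (2^1)^2 ≡ 2^2 = 4 ≡ 4 (mod 73)
2^4 = (2^2)^2 ≡ 4^2 = 16 ≡ 16 (mod 73)
2^8 = (2^4)^2 ≡ 16^2 = 256 ≡ 37 (mod 73)
2^15 = 2^8 · 2^4 · 2^2 · 2^1 ≡ 37 · 16 · 4 · 2 ≡ 64 (mod 73).

64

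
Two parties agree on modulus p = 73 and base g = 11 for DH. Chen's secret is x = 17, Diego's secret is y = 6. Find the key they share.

49

Chen sends A = g^x mod p = 11^17 mod 73.
11^1 ≡ 11 (mod 73)
11^2 = (11^1)^2 ≡ 11^2 = 121 ≡ 48 (mod 73)
11^4 = (11^2)^2 ≡ 48^2 = 2304 ≡ 41 (mod 73)
11^8 = (11^4)^2 ≡ 41^2 = 1681 ≡ 2 (mod 73)
11^16 = (11^8)^2 ≡ 2^2 = 4 ≡ 4 (mod 73)
11^17 = 11^16 · 11^1 ≡ 4 · 11 ≡ 44 (mod 73).
So A = 44. Diego then computes K = A^y mod p = 44^6 mod 73.
44^1 ≡ 44 (mod 73)
44^2 = (44^1)^2 ≡ 44^2 = 1936 ≡ 38 (mod 73)
44^4 = (44^2)^2 ≡ 38^2 = 1444 ≡ 57 (mod 73)
44^6 = 44^4 · 44^2 ≡ 57 · 38 ≡ 49 (mod 73).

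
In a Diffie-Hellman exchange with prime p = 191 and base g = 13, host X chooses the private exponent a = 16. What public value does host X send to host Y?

Public value = 13^16 mod 191.
13^1 ≡ 13 (mod 191)
13^2 = (13^1)^2 ≡ 13^2 = 169 ≡ 169 (mod 191)
13^4 = (13^2)^2 ≡ 169^2 = 28561 ≡ 102 (mod 191)
13^8 = (13^4)^2 ≡ 102^2 = 10404 ≡ 90 (mod 191)
13^16 = (13^8)^2 ≡ 90^2 = 8100 ≡ 78 (mod 191)

78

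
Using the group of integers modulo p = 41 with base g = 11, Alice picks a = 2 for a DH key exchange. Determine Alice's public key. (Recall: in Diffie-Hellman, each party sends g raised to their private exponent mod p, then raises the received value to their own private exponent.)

39

Public value = 11^2 mod 41.
11^1 ≡ 11 (mod 41)
11^2 = (11^1)^2 ≡ 11^2 = 121 ≡ 39 (mod 41)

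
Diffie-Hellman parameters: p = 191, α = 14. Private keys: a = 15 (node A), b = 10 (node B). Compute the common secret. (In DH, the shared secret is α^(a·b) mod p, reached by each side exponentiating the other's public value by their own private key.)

Node B sends B = α^b mod p = 14^10 mod 191.
14^1 ≡ 14 (mod 191)
14^2 = (14^1)^2 ≡ 14^2 = 196 ≡ 5 (mod 191)
14^4 = (14^2)^2 ≡ 5^2 = 25 ≡ 25 (mod 191)
14^8 = (14^4)^2 ≡ 25^2 = 625 ≡ 52 (mod 191)
14^10 = 14^8 · 14^2 ≡ 52 · 5 ≡ 69 (mod 191).
So B = 69. Node A then computes K = B^a mod p = 69^15 mod 191.
69^1 ≡ 69 (mod 191)
69^2 = (69^1)^2 ≡ 69^2 = 4761 ≡ 177 (mod 191)
69^4 = (69^2)^2 ≡ 177^2 = 31329 ≡ 5 (mod 191)
69^8 = (69^4)^2 ≡ 5^2 = 25 ≡ 25 (mod 191)
69^15 = 69^8 · 69^4 · 69^2 · 69^1 ≡ 25 · 5 · 177 · 69 ≡ 153 (mod 191).

153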